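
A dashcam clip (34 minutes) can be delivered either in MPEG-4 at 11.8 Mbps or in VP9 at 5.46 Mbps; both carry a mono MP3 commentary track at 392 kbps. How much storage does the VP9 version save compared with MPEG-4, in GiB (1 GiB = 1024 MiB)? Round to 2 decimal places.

1.51 GiB

34 min = 2040 s
Audio: 392 kbps = 0.392 Mbps.
MPEG-4: 12.192 Mbps × 2040 s = 24871.7 Mb = 2.895 GiB.
VP9: 5.852 Mbps × 2040 s = 11938.1 Mb = 1.390 GiB.
Saving: 2.895 − 1.390 = 1.506 GiB.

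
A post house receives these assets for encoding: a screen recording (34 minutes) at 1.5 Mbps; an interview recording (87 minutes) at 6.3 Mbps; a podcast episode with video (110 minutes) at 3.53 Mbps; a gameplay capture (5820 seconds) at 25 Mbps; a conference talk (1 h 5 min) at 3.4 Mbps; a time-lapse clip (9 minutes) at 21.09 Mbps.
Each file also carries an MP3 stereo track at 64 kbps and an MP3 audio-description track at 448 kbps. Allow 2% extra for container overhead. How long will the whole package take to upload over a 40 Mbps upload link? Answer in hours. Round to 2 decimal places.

Audio total: 64 + 448 = 512 kbps = 0.512 Mbps.
screen recording: 2.012 Mbps × 2040 s × 1.02 = 4186.6 Mb
interview recording: 6.812 Mbps × 5220 s × 1.02 = 36269.8 Mb
podcast episode with video: 4.042 Mbps × 6600 s × 1.02 = 27210.7 Mb
gameplay capture: 25.512 Mbps × 5820 s × 1.02 = 151449.4 Mb
conference talk: 3.912 Mbps × 3900 s × 1.02 = 15561.9 Mb
time-lapse clip: 21.602 Mbps × 540 s × 1.02 = 11898.4 Mb
Total: 246576.9 Mb = 30822.1 MB.
At 40 Mbps: 246576.9 / 40 = 6164 s ≈ 1.71 hours.

1.71 hours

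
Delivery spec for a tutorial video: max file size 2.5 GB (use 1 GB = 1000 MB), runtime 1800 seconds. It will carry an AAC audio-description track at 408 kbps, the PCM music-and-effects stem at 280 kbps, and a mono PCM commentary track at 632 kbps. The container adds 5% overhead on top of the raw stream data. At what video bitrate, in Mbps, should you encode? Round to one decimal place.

Budget: 2.5 GB = 20000.0 Mb.
Stream payload after overhead: 20000.0 / 1.05 = 19047.6 Mb.
Total bitrate budget: 19047.6 Mb / 1800 s = 10.582 Mbps.
Audio total: 408 + 280 + 632 = 1320 kbps = 1.320 Mbps.
Video: 10.582 − 1.320 = 9.262 Mbps.

9.3 Mbps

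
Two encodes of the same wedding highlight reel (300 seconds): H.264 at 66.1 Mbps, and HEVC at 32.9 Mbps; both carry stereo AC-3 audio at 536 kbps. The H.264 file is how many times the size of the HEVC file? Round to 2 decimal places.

Audio: 536 kbps = 0.536 Mbps.
H.264: 66.636 Mbps × 300 s = 19990.8 Mb = 2.499 GB.
HEVC: 33.436 Mbps × 300 s = 10030.8 Mb = 1.254 GB.
Ratio: 2.499 / 1.254 = 1.993.

1.99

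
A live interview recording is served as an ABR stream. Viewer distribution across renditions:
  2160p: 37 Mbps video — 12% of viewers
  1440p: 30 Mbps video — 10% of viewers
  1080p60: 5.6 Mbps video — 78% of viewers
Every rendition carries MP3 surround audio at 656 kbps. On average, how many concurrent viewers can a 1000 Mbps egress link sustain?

Audio: 656 kbps = 0.656 Mbps.
Average per-viewer bitrate: 0.12×37.656 + 0.10×30.656 + 0.78×6.256 = 12.464 Mbps.
1000 Mbps = 1,000 Mbps; 1,000 / 12.464 = 80.23 → 80.

80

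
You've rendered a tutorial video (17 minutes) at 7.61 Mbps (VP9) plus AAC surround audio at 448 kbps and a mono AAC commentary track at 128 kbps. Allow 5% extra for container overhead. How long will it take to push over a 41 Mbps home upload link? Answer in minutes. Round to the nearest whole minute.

4 minutes

17 min = 1020 s
Audio total: 448 + 128 = 576 kbps = 0.576 Mbps.
Total bitrate: 8.186 Mbps.
File: 8.186 Mbps × 1020 s = 8349.7 Mb.
With 5% container overhead: ×1.05. → 8767.2 Mb.
At 41 Mbps: 8767.2 / 41 = 213.8 s ≈ 3.56 minutes.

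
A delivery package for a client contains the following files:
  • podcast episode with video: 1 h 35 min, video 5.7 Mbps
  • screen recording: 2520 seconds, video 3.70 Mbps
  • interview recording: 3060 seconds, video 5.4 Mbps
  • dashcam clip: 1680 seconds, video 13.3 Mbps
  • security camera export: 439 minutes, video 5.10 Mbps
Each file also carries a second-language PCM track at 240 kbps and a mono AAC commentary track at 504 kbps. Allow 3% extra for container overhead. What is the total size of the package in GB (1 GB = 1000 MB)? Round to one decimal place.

Audio total: 240 + 504 = 744 kbps = 0.744 Mbps.
podcast episode with video: 6.444 Mbps × 5700 s × 1.03 = 37832.7 Mb
screen recording: 4.444 Mbps × 2520 s × 1.03 = 11534.8 Mb
interview recording: 6.144 Mbps × 3060 s × 1.03 = 19364.7 Mb
dashcam clip: 14.044 Mbps × 1680 s × 1.03 = 24301.7 Mb
security camera export: 5.844 Mbps × 26340 s × 1.03 = 158548.9 Mb
Total: 251582.9 Mb = 31447.9 MB.
= 31.45 GB.

31.4 GB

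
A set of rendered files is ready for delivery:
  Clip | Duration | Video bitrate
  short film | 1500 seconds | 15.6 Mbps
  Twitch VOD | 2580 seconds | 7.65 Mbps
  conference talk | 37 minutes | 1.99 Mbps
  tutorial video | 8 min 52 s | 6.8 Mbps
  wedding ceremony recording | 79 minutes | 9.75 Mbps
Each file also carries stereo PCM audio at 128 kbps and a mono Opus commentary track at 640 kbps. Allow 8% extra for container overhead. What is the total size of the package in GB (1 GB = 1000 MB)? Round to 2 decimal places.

14.35 GB

Audio total: 128 + 640 = 768 kbps = 0.768 Mbps.
short film: 16.368 Mbps × 1500 s × 1.08 = 26516.2 Mb
Twitch VOD: 8.418 Mbps × 2580 s × 1.08 = 23455.9 Mb
conference talk: 2.758 Mbps × 2220 s × 1.08 = 6612.6 Mb
tutorial video: 7.568 Mbps × 532 s × 1.08 = 4348.3 Mb
wedding ceremony recording: 10.518 Mbps × 4740 s × 1.08 = 53843.7 Mb
Total: 114776.7 Mb = 14347.1 MB.
= 14.35 GB.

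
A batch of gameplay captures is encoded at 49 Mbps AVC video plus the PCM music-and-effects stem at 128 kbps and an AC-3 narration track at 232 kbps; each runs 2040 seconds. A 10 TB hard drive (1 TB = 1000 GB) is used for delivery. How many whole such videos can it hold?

Audio total: 128 + 232 = 360 kbps = 0.360 Mbps.
Total bitrate: 49.360 Mbps.
Per item: 49.360 Mbps × 2040 s = 100,694 Mb = 12,587 MB.
Capacity: 10 TB = 80,000,000 Mb; 794.48 items → 794 complete.

794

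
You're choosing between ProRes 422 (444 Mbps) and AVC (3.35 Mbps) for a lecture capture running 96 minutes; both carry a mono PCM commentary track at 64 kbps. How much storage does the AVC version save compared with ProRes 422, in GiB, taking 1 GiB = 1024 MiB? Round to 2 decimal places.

295.48 GiB

96 min = 5760 s
Audio: 64 kbps = 0.064 Mbps.
ProRes 422: 444.064 Mbps × 5760 s = 2557808.6 Mb = 297.768 GiB.
AVC: 3.414 Mbps × 5760 s = 19664.6 Mb = 2.289 GiB.
Saving: 297.768 − 2.289 = 295.479 GiB.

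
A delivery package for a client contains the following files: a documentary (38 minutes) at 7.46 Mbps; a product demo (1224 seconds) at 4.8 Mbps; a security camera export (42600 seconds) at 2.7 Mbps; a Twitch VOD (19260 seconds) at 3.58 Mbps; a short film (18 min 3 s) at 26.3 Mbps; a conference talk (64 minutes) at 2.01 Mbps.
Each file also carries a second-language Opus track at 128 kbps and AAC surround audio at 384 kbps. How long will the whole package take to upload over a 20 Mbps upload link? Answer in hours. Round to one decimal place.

3.9 hours

Audio total: 128 + 384 = 512 kbps = 0.512 Mbps.
documentary: 7.972 Mbps × 2280 s = 18176.2 Mb
product demo: 5.312 Mbps × 1224 s = 6501.9 Mb
security camera export: 3.212 Mbps × 42600 s = 136831.2 Mb
Twitch VOD: 4.092 Mbps × 19260 s = 78811.9 Mb
short film: 26.812 Mbps × 1083 s = 29037.4 Mb
conference talk: 2.522 Mbps × 3840 s = 9684.5 Mb
Total: 279043.0 Mb = 34880.4 MB.
At 20 Mbps: 279043.0 / 20 = 13952 s ≈ 3.88 hours.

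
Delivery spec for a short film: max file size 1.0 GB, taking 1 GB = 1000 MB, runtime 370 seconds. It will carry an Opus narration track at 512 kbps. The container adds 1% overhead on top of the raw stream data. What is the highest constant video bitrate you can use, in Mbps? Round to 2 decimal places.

20.90 Mbps

Budget: 1.0 GB = 8000.0 Mb.
Stream payload after overhead: 8000.0 / 1.01 = 7920.8 Mb.
Total bitrate budget: 7920.8 Mb / 370 s = 21.408 Mbps.
Audio: 512 kbps = 0.512 Mbps.
Video: 21.408 − 0.512 = 20.896 Mbps.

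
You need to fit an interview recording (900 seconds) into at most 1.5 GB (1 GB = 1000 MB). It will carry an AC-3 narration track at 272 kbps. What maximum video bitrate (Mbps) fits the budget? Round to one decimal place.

Budget: 1.5 GB = 12000.0 Mb.
Total bitrate budget: 12000.0 Mb / 900 s = 13.333 Mbps.
Audio: 272 kbps = 0.272 Mbps.
Video: 13.333 − 0.272 = 13.061 Mbps.

13.1 Mbps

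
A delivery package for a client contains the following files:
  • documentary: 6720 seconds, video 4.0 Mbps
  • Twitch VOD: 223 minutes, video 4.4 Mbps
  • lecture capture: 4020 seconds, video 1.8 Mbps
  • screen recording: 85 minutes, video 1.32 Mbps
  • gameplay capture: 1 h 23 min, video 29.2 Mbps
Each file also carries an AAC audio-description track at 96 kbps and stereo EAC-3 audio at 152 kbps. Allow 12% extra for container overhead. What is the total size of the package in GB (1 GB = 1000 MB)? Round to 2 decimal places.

35.51 GB

Audio total: 96 + 152 = 248 kbps = 0.248 Mbps.
documentary: 4.248 Mbps × 6720 s × 1.12 = 31972.1 Mb
Twitch VOD: 4.648 Mbps × 13380 s × 1.12 = 69653.1 Mb
lecture capture: 2.048 Mbps × 4020 s × 1.12 = 9220.9 Mb
screen recording: 1.568 Mbps × 5100 s × 1.12 = 8956.4 Mb
gameplay capture: 29.448 Mbps × 4980 s × 1.12 = 164249.2 Mb
Total: 284051.7 Mb = 35506.5 MB.
= 35.51 GB.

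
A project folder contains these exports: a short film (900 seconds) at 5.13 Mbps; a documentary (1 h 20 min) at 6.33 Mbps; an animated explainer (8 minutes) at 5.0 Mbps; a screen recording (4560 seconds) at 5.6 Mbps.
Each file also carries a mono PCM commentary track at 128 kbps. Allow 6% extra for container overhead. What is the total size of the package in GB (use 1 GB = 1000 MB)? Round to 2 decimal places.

Audio: 128 kbps = 0.128 Mbps.
short film: 5.258 Mbps × 900 s × 1.06 = 5016.1 Mb
documentary: 6.458 Mbps × 4800 s × 1.06 = 32858.3 Mb
animated explainer: 5.128 Mbps × 480 s × 1.06 = 2609.1 Mb
screen recording: 5.728 Mbps × 4560 s × 1.06 = 27686.9 Mb
Total: 68170.4 Mb = 8521.3 MB.
= 8.521 GB.

8.52 GB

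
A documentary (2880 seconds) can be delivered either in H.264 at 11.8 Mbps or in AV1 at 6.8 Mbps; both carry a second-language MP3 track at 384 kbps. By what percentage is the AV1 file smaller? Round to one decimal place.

41.0%

Audio: 384 kbps = 0.384 Mbps.
H.264: 12.184 Mbps × 2880 s = 35089.9 Mb = 4.085 GiB.
AV1: 7.184 Mbps × 2880 s = 20689.9 Mb = 2.409 GiB.
Reduction: (1 − 2.409/4.085) × 100 = 41.04%.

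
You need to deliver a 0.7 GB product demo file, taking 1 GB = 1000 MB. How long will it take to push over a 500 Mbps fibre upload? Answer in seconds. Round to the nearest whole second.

File: 0.7 GB = 5600.0 Mb.
At 500 Mbps: 5600.0 / 500 = 11.2 s ≈ 11.2 seconds.

11 seconds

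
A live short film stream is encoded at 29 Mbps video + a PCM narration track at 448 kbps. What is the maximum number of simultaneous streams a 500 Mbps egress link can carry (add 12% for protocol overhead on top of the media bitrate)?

15

Audio: 448 kbps = 0.448 Mbps.
Per-viewer media rate: 29.448 Mbps.
On the wire with 12% overhead: 32.982 Mbps.
500 Mbps = 500.0 Mbps; 500.0 / 32.982 = 15.16 → 15 viewers.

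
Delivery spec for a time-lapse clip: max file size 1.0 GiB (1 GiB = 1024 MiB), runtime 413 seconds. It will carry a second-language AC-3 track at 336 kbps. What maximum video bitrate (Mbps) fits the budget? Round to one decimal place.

20.5 Mbps

Budget: 1.0 GiB = 8589.9 Mb.
Total bitrate budget: 8589.9 Mb / 413 s = 20.799 Mbps.
Audio: 336 kbps = 0.336 Mbps.
Video: 20.799 − 0.336 = 20.463 Mbps.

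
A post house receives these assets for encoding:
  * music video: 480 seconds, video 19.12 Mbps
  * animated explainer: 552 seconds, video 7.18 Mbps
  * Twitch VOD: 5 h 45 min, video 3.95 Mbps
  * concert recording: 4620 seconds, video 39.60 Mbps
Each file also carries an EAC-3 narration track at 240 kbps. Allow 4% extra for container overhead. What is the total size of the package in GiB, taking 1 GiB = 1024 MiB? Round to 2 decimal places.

Audio: 240 kbps = 0.240 Mbps.
music video: 19.360 Mbps × 480 s × 1.04 = 9664.5 Mb
animated explainer: 7.420 Mbps × 552 s × 1.04 = 4259.7 Mb
Twitch VOD: 4.190 Mbps × 20700 s × 1.04 = 90202.3 Mb
concert recording: 39.840 Mbps × 4620 s × 1.04 = 191423.2 Mb
Total: 295549.7 Mb = 36943.7 MB.
= 34.41 GiB.

34.41 GiB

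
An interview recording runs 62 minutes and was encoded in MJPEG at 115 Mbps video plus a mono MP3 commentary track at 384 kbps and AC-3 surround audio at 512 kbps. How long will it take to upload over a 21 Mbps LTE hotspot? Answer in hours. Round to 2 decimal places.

62 min = 3720 s
Audio total: 384 + 512 = 896 kbps = 0.896 Mbps.
Total bitrate: 115.896 Mbps.
File: 115.896 Mbps × 3720 s = 431133.1 Mb.
At 21 Mbps: 431133.1 / 21 = 20530.1 s ≈ 5.7 hours.

5.70 hours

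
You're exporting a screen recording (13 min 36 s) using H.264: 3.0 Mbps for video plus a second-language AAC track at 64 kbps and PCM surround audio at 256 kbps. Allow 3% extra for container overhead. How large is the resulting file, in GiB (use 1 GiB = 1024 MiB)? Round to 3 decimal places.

0.325 GiB

13 min 36 s = 816 s
Audio total: 64 + 256 = 320 kbps = 0.320 Mbps.
Total bitrate: 3.0 + 0.320 = 3.320 Mbps.
Stream data: 3.320 Mbps × 816 s = 2709.1 Mb.
With 3% container overhead: ×1.03.
2,790 Mb = 348,799,200 bytes ÷ 1,073,741,824 = 0.3248 GiB.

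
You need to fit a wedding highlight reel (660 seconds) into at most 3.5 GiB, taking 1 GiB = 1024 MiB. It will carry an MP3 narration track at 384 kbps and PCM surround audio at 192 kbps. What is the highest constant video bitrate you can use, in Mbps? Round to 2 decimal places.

44.98 Mbps

Budget: 3.5 GiB = 30064.8 Mb.
Total bitrate budget: 30064.8 Mb / 660 s = 45.553 Mbps.
Audio total: 384 + 192 = 576 kbps = 0.576 Mbps.
Video: 45.553 − 0.576 = 44.977 Mbps.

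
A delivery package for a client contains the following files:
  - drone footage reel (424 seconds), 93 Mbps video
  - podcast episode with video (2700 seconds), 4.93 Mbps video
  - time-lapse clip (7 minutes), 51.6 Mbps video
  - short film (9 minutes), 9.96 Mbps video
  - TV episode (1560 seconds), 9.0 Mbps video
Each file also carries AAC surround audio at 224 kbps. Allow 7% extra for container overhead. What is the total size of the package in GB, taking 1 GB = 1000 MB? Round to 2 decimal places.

Audio: 224 kbps = 0.224 Mbps.
drone footage reel: 93.224 Mbps × 424 s × 1.07 = 42293.9 Mb
podcast episode with video: 5.154 Mbps × 2700 s × 1.07 = 14889.9 Mb
time-lapse clip: 51.824 Mbps × 420 s × 1.07 = 23289.7 Mb
short film: 10.184 Mbps × 540 s × 1.07 = 5884.3 Mb
TV episode: 9.224 Mbps × 1560 s × 1.07 = 15396.7 Mb
Total: 101754.5 Mb = 12719.3 MB.
= 12.72 GB.

12.72 GB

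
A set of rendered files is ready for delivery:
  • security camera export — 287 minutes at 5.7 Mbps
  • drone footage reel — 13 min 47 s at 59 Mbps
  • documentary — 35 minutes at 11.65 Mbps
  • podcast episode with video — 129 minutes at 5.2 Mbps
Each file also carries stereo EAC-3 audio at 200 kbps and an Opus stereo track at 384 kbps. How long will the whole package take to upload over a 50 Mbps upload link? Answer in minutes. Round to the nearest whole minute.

Audio total: 200 + 384 = 584 kbps = 0.584 Mbps.
security camera export: 6.284 Mbps × 17220 s = 108210.5 Mb
drone footage reel: 59.584 Mbps × 827 s = 49276.0 Mb
documentary: 12.234 Mbps × 2100 s = 25691.4 Mb
podcast episode with video: 5.784 Mbps × 7740 s = 44768.2 Mb
Total: 227946.0 Mb = 28493.3 MB.
At 50 Mbps: 227946.0 / 50 = 4559 s ≈ 76 minutes.

76 minutes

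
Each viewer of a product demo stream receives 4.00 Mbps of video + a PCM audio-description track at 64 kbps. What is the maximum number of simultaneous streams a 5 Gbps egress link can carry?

1230

Audio: 64 kbps = 0.064 Mbps.
Per-viewer media rate: 4.064 Mbps.
5 Gbps = 5,000 Mbps; 5,000 / 4.064 = 1230.31 → 1230 viewers.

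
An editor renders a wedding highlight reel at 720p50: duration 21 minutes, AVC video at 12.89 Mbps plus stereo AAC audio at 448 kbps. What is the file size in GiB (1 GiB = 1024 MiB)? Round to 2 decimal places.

21 min = 1260 s
Audio: 448 kbps = 0.448 Mbps.
Total bitrate: 12.89 + 0.448 = 13.338 Mbps.
Stream data: 13.338 Mbps × 1260 s = 16805.9 Mb.
16,806 Mb = 2,100,735,000 bytes ÷ 1,073,741,824 = 1.956 GiB.

1.96 GiB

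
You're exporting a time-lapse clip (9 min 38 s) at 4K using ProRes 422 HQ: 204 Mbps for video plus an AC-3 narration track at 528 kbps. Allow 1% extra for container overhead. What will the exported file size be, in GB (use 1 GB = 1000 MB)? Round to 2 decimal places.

14.92 GB

9 min 38 s = 578 s
Audio: 528 kbps = 0.528 Mbps.
Total bitrate: 204 + 0.528 = 204.528 Mbps.
Stream data: 204.528 Mbps × 578 s = 118217.2 Mb.
With 1% container overhead: ×1.01.
119,399 Mb ÷ 8 = 14,925 MB → 14.92 GB.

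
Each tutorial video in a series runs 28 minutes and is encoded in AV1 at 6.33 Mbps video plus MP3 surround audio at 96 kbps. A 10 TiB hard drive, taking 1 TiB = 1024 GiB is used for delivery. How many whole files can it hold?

28 min = 1680 s
Audio: 96 kbps = 0.096 Mbps.
Total bitrate: 6.426 Mbps.
Per item: 6.426 Mbps × 1680 s = 10,796 Mb = 1,349 MB.
Capacity: 10 TiB = 87,960,930 Mb; 8147.79 items → 8147 complete.

8147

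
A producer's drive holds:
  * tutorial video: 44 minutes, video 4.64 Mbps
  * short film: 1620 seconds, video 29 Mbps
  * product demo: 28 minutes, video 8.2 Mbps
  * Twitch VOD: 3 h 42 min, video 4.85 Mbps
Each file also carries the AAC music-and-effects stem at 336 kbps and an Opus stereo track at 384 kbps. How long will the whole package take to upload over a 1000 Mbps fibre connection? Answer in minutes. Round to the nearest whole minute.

Audio total: 336 + 384 = 720 kbps = 0.720 Mbps.
tutorial video: 5.360 Mbps × 2640 s = 14150.4 Mb
short film: 29.720 Mbps × 1620 s = 48146.4 Mb
product demo: 8.920 Mbps × 1680 s = 14985.6 Mb
Twitch VOD: 5.570 Mbps × 13320 s = 74192.4 Mb
Total: 151474.8 Mb = 18934.3 MB.
At 1000 Mbps: 151474.8 / 1000 = 151 s ≈ 2.52 minutes.

3 minutes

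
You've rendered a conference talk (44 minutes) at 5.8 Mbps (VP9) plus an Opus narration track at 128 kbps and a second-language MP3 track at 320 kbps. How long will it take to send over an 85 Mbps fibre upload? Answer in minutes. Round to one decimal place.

44 min = 2640 s
Audio total: 128 + 320 = 448 kbps = 0.448 Mbps.
Total bitrate: 6.248 Mbps.
File: 6.248 Mbps × 2640 s = 16494.7 Mb.
At 85 Mbps: 16494.7 / 85 = 194.1 s ≈ 3.23 minutes.

3.2 minutes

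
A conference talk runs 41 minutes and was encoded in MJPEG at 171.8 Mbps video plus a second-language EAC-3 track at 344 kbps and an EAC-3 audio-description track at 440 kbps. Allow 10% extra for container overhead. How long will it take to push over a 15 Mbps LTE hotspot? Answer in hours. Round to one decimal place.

8.6 hours

41 min = 2460 s
Audio total: 344 + 440 = 784 kbps = 0.784 Mbps.
Total bitrate: 172.584 Mbps.
File: 172.584 Mbps × 2460 s = 424556.6 Mb.
With 10% container overhead: ×1.10. → 467012.3 Mb.
At 15 Mbps: 467012.3 / 15 = 31134.2 s ≈ 8.65 hours.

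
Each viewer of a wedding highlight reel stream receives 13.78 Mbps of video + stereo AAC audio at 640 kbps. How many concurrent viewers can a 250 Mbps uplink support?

17

Audio: 640 kbps = 0.640 Mbps.
Per-viewer media rate: 14.420 Mbps.
250 Mbps = 250.0 Mbps; 250.0 / 14.420 = 17.34 → 17 viewers.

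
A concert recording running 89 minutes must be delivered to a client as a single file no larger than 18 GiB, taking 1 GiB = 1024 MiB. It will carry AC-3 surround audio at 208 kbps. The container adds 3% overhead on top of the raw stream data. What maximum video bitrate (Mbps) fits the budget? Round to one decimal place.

Budget: 18 GiB = 154618.8 Mb.
Stream payload after overhead: 154618.8 / 1.03 = 150115.4 Mb.
89 min = 5340 s
Total bitrate budget: 150115.4 Mb / 5340 s = 28.111 Mbps.
Audio: 208 kbps = 0.208 Mbps.
Video: 28.111 − 0.208 = 27.903 Mbps.

27.9 Mbps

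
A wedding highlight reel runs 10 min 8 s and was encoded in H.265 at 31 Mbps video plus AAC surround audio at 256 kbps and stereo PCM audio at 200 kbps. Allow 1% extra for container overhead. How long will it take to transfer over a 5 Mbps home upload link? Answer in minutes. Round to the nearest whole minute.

64 minutes

10 min 8 s = 608 s
Audio total: 256 + 200 = 456 kbps = 0.456 Mbps.
Total bitrate: 31.456 Mbps.
File: 31.456 Mbps × 608 s = 19125.2 Mb.
With 1% container overhead: ×1.01. → 19316.5 Mb.
At 5 Mbps: 19316.5 / 5 = 3863.3 s ≈ 64.4 minutes.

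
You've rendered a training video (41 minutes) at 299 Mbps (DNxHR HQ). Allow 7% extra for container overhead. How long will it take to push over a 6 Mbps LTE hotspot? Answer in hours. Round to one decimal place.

36.4 hours

41 min = 2460 s
File: 299.000 Mbps × 2460 s = 735540.0 Mb.
With 7% container overhead: ×1.07. → 787027.8 Mb.
At 6 Mbps: 787027.8 / 6 = 131171.3 s ≈ 36.4 hours.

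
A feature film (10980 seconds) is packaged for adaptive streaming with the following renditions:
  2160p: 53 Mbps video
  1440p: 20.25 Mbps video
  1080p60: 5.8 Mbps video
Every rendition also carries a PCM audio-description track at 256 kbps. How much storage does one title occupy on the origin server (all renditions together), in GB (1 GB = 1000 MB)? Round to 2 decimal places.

109.55 GB

Audio: 256 kbps = 0.256 Mbps.
Sum of rendition bitrates: (53+0.256) + (20.25+0.256) + (5.8+0.256) = 79.818 Mbps.
× 10980 s = 876,402 Mb = 109,550 MB = 109.6 GB.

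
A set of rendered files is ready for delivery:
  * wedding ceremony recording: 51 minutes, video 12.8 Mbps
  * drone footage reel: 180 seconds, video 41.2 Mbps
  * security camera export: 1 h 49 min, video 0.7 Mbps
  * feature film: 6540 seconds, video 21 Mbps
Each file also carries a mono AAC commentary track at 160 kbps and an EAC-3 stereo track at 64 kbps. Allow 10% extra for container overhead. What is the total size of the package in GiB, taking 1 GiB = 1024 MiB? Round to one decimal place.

24.6 GiB

Audio total: 160 + 64 = 224 kbps = 0.224 Mbps.
wedding ceremony recording: 13.024 Mbps × 3060 s × 1.10 = 43838.8 Mb
drone footage reel: 41.424 Mbps × 180 s × 1.10 = 8202.0 Mb
security camera export: 0.924 Mbps × 6540 s × 1.10 = 6647.3 Mb
feature film: 21.224 Mbps × 6540 s × 1.10 = 152685.5 Mb
Total: 211373.4 Mb = 26421.7 MB.
= 24.61 GiB.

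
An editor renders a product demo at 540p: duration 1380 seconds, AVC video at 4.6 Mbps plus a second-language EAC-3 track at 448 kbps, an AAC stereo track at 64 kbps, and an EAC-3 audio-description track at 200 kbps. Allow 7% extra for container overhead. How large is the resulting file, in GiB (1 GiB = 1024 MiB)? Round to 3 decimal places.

Audio total: 448 + 64 + 200 = 712 kbps = 0.712 Mbps.
Total bitrate: 4.6 + 0.712 = 5.312 Mbps.
Stream data: 5.312 Mbps × 1380 s = 7330.6 Mb.
With 7% container overhead: ×1.07.
7,844 Mb = 980,462,400 bytes ÷ 1,073,741,824 = 0.9131 GiB.

0.913 GiB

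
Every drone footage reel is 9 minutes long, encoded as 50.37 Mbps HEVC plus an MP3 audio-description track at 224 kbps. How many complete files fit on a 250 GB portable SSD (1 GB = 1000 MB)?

73

9 min = 540 s
Audio: 224 kbps = 0.224 Mbps.
Total bitrate: 50.594 Mbps.
Per item: 50.594 Mbps × 540 s = 27,321 Mb = 3,415 MB.
Capacity: 250 GB = 2,000,000 Mb; 73.20 items → 73 complete.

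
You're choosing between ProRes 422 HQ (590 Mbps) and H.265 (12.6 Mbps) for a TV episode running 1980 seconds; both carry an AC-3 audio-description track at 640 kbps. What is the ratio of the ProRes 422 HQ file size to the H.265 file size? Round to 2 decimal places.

Audio: 640 kbps = 0.640 Mbps.
ProRes 422 HQ: 590.640 Mbps × 1980 s = 1169467.2 Mb = 146.183 GB.
H.265: 13.240 Mbps × 1980 s = 26215.2 Mb = 3.277 GB.
Ratio: 146.183 / 3.277 = 44.610.

44.61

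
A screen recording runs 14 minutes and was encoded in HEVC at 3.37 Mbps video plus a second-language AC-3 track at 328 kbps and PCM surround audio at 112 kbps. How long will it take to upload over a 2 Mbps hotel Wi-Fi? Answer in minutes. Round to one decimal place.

14 min = 840 s
Audio total: 328 + 112 = 440 kbps = 0.440 Mbps.
Total bitrate: 3.810 Mbps.
File: 3.810 Mbps × 840 s = 3200.4 Mb.
At 2 Mbps: 3200.4 / 2 = 1600.2 s ≈ 26.7 minutes.

26.7 minutes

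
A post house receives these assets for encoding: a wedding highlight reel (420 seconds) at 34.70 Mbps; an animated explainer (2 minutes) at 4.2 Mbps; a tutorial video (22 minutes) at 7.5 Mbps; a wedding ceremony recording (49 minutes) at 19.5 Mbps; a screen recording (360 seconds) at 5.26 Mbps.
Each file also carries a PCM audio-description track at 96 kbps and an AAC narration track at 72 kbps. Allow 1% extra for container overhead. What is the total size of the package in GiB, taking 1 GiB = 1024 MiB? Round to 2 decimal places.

Audio total: 96 + 72 = 168 kbps = 0.168 Mbps.
wedding highlight reel: 34.868 Mbps × 420 s × 1.01 = 14791.0 Mb
animated explainer: 4.368 Mbps × 120 s × 1.01 = 529.4 Mb
tutorial video: 7.668 Mbps × 1320 s × 1.01 = 10223.0 Mb
wedding ceremony recording: 19.668 Mbps × 2940 s × 1.01 = 58402.2 Mb
screen recording: 5.428 Mbps × 360 s × 1.01 = 1973.6 Mb
Total: 85919.2 Mb = 10739.9 MB.
= 10.00 GiB.

10.00 GiB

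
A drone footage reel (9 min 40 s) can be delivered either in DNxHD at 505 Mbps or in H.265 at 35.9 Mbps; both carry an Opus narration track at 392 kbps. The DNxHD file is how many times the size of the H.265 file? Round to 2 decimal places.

13.93

9 min 40 s = 580 s
Audio: 392 kbps = 0.392 Mbps.
DNxHD: 505.392 Mbps × 580 s = 293127.4 Mb = 36.641 GB.
H.265: 36.292 Mbps × 580 s = 21049.4 Mb = 2.631 GB.
Ratio: 36.641 / 2.631 = 13.926.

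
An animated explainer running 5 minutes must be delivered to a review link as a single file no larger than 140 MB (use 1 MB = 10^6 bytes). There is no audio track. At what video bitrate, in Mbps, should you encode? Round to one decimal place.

3.7 Mbps

Budget: 140 MB = 1120.0 Mb.
5 min = 300 s
Total bitrate budget: 1120.0 Mb / 300 s = 3.733 Mbps.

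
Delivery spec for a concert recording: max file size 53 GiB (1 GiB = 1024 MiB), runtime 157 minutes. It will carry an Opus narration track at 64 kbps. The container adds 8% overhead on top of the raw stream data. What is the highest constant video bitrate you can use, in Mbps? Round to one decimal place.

44.7 Mbps

Budget: 53 GiB = 455266.5 Mb.
Stream payload after overhead: 455266.5 / 1.08 = 421543.1 Mb.
157 min = 9420 s
Total bitrate budget: 421543.1 Mb / 9420 s = 44.750 Mbps.
Audio: 64 kbps = 0.064 Mbps.
Video: 44.750 − 0.064 = 44.686 Mbps.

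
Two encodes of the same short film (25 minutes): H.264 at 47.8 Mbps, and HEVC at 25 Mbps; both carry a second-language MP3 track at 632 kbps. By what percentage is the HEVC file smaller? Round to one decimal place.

47.1%

25 min = 1500 s
Audio: 632 kbps = 0.632 Mbps.
H.264: 48.432 Mbps × 1500 s = 72648.0 Mb = 9.081 GB.
HEVC: 25.632 Mbps × 1500 s = 38448.0 Mb = 4.806 GB.
Reduction: (1 − 4.806/9.081) × 100 = 47.08%.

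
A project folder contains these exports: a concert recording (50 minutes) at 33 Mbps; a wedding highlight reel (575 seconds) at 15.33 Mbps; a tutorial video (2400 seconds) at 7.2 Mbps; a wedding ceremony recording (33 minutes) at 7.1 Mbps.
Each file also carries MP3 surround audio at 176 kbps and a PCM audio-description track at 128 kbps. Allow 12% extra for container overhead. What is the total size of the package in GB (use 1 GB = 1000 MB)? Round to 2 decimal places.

19.82 GB

Audio total: 176 + 128 = 304 kbps = 0.304 Mbps.
concert recording: 33.304 Mbps × 3000 s × 1.12 = 111901.4 Mb
wedding highlight reel: 15.634 Mbps × 575 s × 1.12 = 10068.3 Mb
tutorial video: 7.504 Mbps × 2400 s × 1.12 = 20170.8 Mb
wedding ceremony recording: 7.404 Mbps × 1980 s × 1.12 = 16419.1 Mb
Total: 158559.6 Mb = 19819.9 MB.
= 19.82 GB.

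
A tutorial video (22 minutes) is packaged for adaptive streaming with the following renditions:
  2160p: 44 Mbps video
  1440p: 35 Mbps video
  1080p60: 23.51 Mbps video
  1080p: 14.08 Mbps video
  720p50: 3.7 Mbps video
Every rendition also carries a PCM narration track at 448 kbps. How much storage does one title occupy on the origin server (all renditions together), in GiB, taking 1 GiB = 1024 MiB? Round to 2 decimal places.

18.83 GiB

22 min = 1320 s
Audio: 448 kbps = 0.448 Mbps.
Sum of rendition bitrates: (44+0.448) + (35+0.448) + (23.51+0.448) + (14.08+0.448) + (3.7+0.448) = 122.530 Mbps.
× 1320 s = 161,740 Mb = 20,217 MB = 18.83 GiB.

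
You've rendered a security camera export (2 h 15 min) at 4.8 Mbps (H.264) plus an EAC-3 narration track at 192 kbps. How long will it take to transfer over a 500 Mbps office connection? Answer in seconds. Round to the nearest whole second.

2 h 15 min = 135 min = 8100 s
Audio: 192 kbps = 0.192 Mbps.
Total bitrate: 4.992 Mbps.
File: 4.992 Mbps × 8100 s = 40435.2 Mb.
At 500 Mbps: 40435.2 / 500 = 80.9 s ≈ 80.9 seconds.

81 seconds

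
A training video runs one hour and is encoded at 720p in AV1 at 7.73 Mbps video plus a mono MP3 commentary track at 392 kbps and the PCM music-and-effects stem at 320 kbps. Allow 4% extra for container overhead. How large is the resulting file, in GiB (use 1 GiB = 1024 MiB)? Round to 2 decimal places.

3.68 GiB

1 h = 3600 s
Audio total: 392 + 320 = 712 kbps = 0.712 Mbps.
Total bitrate: 7.73 + 0.712 = 8.442 Mbps.
Stream data: 8.442 Mbps × 3600 s = 30391.2 Mb.
With 4% container overhead: ×1.04.
31,607 Mb = 3,950,856,000 bytes ÷ 1,073,741,824 = 3.680 GiB.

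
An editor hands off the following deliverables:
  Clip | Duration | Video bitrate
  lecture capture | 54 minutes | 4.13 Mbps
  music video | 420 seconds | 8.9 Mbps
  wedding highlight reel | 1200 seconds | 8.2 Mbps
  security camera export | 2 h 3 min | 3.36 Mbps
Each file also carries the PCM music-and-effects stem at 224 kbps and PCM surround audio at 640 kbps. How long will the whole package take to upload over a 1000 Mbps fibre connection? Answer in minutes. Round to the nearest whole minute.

1 minutes

Audio total: 224 + 640 = 864 kbps = 0.864 Mbps.
lecture capture: 4.994 Mbps × 3240 s = 16180.6 Mb
music video: 9.764 Mbps × 420 s = 4100.9 Mb
wedding highlight reel: 9.064 Mbps × 1200 s = 10876.8 Mb
security camera export: 4.224 Mbps × 7380 s = 31173.1 Mb
Total: 62331.4 Mb = 7791.4 MB.
At 1000 Mbps: 62331.4 / 1000 = 62 s ≈ 1.04 minutes.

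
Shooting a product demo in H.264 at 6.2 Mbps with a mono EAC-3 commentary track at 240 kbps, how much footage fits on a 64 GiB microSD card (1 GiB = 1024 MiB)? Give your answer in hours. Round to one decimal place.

Audio: 240 kbps = 0.240 Mbps.
Total bitrate: 6.2 + 0.240 = 6.440 Mbps.
Capacity: 64 GiB = 549,756 Mb.
Recording time: 549,756 / 6.440 = 85,366 s ≈ 23.7 hours.

23.7 hours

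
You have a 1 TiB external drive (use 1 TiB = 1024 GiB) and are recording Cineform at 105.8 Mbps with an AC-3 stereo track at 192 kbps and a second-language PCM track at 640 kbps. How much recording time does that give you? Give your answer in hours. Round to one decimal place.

22.9 hours

Audio total: 192 + 640 = 832 kbps = 0.832 Mbps.
Total bitrate: 105.8 + 0.832 = 106.632 Mbps.
Capacity: 1 TiB = 8,796,093 Mb.
Recording time: 8,796,093 / 106.632 = 82,490 s ≈ 22.9 hours.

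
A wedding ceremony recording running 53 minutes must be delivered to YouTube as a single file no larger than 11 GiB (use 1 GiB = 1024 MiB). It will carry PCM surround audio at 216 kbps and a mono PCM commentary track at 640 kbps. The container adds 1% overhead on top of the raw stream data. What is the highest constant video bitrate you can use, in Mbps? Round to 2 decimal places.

Budget: 11 GiB = 94489.3 Mb.
Stream payload after overhead: 94489.3 / 1.01 = 93553.7 Mb.
53 min = 3180 s
Total bitrate budget: 93553.7 Mb / 3180 s = 29.419 Mbps.
Audio total: 216 + 640 = 856 kbps = 0.856 Mbps.
Video: 29.419 − 0.856 = 28.563 Mbps.

28.56 Mbps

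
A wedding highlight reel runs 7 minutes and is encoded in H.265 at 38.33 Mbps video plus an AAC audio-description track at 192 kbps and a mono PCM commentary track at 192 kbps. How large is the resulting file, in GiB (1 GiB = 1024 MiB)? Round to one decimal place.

1.9 GiB

7 min = 420 s
Audio total: 192 + 192 = 384 kbps = 0.384 Mbps.
Total bitrate: 38.33 + 0.384 = 38.714 Mbps.
Stream data: 38.714 Mbps × 420 s = 16259.9 Mb.
16,260 Mb = 2,032,485,000 bytes ÷ 1,073,741,824 = 1.893 GiB.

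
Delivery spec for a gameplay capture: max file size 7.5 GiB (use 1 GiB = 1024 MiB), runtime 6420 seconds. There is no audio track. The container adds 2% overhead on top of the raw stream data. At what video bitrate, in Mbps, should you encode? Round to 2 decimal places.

Budget: 7.5 GiB = 64424.5 Mb.
Stream payload after overhead: 64424.5 / 1.02 = 63161.3 Mb.
Total bitrate budget: 63161.3 Mb / 6420 s = 9.838 Mbps.

9.84 Mbps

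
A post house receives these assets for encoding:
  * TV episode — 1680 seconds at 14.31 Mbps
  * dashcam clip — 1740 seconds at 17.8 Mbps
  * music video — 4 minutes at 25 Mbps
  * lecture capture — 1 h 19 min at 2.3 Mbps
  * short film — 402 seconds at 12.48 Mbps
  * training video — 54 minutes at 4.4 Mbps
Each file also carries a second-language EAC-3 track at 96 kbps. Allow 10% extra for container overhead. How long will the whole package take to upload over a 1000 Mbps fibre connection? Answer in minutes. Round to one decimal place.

1.7 minutes

Audio: 96 kbps = 0.096 Mbps.
TV episode: 14.406 Mbps × 1680 s × 1.10 = 26622.3 Mb
dashcam clip: 17.896 Mbps × 1740 s × 1.10 = 34252.9 Mb
music video: 25.096 Mbps × 240 s × 1.10 = 6625.3 Mb
lecture capture: 2.396 Mbps × 4740 s × 1.10 = 12492.7 Mb
short film: 12.576 Mbps × 402 s × 1.10 = 5561.1 Mb
training video: 4.496 Mbps × 3240 s × 1.10 = 16023.7 Mb
Total: 101578.2 Mb = 12697.3 MB.
At 1000 Mbps: 101578.2 / 1000 = 102 s ≈ 1.69 minutes.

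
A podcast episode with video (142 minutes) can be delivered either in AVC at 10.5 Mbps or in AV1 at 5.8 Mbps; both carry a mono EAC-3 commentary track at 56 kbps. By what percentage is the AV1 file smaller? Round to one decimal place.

142 min = 8520 s
Audio: 56 kbps = 0.056 Mbps.
AVC: 10.556 Mbps × 8520 s = 89937.1 Mb = 11.242 GB.
AV1: 5.856 Mbps × 8520 s = 49893.1 Mb = 6.237 GB.
Reduction: (1 − 6.237/11.242) × 100 = 44.52%.

44.5%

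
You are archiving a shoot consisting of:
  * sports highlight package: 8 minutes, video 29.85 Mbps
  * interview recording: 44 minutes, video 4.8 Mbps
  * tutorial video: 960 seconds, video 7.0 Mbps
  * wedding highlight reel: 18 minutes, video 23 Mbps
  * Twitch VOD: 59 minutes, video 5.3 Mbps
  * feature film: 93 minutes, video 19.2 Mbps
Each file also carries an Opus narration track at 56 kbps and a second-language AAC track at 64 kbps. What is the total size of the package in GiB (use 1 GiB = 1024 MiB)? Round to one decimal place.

Audio total: 56 + 64 = 120 kbps = 0.120 Mbps.
sports highlight package: 29.970 Mbps × 480 s = 14385.6 Mb
interview recording: 4.920 Mbps × 2640 s = 12988.8 Mb
tutorial video: 7.120 Mbps × 960 s = 6835.2 Mb
wedding highlight reel: 23.120 Mbps × 1080 s = 24969.6 Mb
Twitch VOD: 5.420 Mbps × 3540 s = 19186.8 Mb
feature film: 19.320 Mbps × 5580 s = 107805.6 Mb
Total: 186171.6 Mb = 23271.5 MB.
= 21.67 GiB.

21.7 GiB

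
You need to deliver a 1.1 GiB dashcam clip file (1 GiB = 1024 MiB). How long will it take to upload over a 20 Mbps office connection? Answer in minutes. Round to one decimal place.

File: 1.1 GiB = 9448.9 Mb.
At 20 Mbps: 9448.9 / 20 = 472.4 s ≈ 7.87 minutes.

7.9 minutes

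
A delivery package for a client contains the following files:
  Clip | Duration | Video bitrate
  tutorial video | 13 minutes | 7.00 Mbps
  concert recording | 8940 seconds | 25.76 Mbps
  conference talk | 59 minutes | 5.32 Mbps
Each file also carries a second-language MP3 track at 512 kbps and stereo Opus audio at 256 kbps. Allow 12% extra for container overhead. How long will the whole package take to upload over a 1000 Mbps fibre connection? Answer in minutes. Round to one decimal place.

Audio total: 512 + 256 = 768 kbps = 0.768 Mbps.
tutorial video: 7.768 Mbps × 780 s × 1.12 = 6786.1 Mb
concert recording: 26.528 Mbps × 8940 s × 1.12 = 265619.6 Mb
conference talk: 6.088 Mbps × 3540 s × 1.12 = 24137.7 Mb
Total: 296543.4 Mb = 37067.9 MB.
At 1000 Mbps: 296543.4 / 1000 = 297 s ≈ 4.94 minutes.

4.9 minutes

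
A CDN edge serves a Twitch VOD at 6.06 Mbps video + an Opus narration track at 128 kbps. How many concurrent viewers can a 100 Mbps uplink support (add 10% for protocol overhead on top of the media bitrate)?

Audio: 128 kbps = 0.128 Mbps.
Per-viewer media rate: 6.188 Mbps.
On the wire with 10% overhead: 6.807 Mbps.
100 Mbps = 100.0 Mbps; 100.0 / 6.807 = 14.69 → 14 viewers.

14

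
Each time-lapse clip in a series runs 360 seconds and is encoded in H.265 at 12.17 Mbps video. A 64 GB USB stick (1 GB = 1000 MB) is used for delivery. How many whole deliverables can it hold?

Per item: 12.170 Mbps × 360 s = 4,381 Mb = 547.6 MB.
Capacity: 64 GB = 512,000 Mb; 116.86 items → 116 complete.

116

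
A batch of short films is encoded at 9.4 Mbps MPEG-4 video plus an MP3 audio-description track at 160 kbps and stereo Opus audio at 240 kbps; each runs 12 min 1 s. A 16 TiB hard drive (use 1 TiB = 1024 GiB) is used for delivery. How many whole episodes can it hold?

19918

12 min 1 s = 721 s
Audio total: 160 + 240 = 400 kbps = 0.400 Mbps.
Total bitrate: 9.800 Mbps.
Per item: 9.800 Mbps × 721 s = 7,066 Mb = 883.2 MB.
Capacity: 16 TiB = 140,737,488 Mb; 19918.13 items → 19918 complete.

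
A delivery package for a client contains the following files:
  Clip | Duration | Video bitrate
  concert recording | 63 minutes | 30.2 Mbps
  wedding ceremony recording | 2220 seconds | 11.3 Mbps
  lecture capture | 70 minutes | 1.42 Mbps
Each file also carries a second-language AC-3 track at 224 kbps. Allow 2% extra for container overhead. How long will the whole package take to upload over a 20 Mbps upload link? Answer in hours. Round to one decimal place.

2.1 hours

Audio: 224 kbps = 0.224 Mbps.
concert recording: 30.424 Mbps × 3780 s × 1.02 = 117302.8 Mb
wedding ceremony recording: 11.524 Mbps × 2220 s × 1.02 = 26094.9 Mb
lecture capture: 1.644 Mbps × 4200 s × 1.02 = 7042.9 Mb
Total: 150440.6 Mb = 18805.1 MB.
At 20 Mbps: 150440.6 / 20 = 7522 s ≈ 2.09 hours.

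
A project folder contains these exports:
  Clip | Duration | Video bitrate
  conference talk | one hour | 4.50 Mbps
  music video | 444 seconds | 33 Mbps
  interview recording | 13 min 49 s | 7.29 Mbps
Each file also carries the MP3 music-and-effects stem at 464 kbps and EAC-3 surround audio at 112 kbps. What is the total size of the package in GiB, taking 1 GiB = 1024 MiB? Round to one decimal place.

4.6 GiB

Audio total: 464 + 112 = 576 kbps = 0.576 Mbps.
conference talk: 5.076 Mbps × 3600 s = 18273.6 Mb
music video: 33.576 Mbps × 444 s = 14907.7 Mb
interview recording: 7.866 Mbps × 829 s = 6520.9 Mb
Total: 39702.3 Mb = 4962.8 MB.
= 4.622 GiB.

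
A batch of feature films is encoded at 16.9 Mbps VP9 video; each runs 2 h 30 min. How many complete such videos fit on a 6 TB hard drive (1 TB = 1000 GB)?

2 h 30 min = 150 min = 9000 s
Per item: 16.900 Mbps × 9000 s = 152,100 Mb = 19,012 MB.
Capacity: 6 TB = 48,000,000 Mb; 315.58 items → 315 complete.

315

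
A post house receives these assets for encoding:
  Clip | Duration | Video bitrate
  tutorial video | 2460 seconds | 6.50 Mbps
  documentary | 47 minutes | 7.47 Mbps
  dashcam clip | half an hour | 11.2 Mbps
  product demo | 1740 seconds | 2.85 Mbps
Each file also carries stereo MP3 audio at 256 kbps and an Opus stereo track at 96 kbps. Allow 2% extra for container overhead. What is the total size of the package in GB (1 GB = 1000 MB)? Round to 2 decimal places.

8.32 GB

Audio total: 256 + 96 = 352 kbps = 0.352 Mbps.
tutorial video: 6.852 Mbps × 2460 s × 1.02 = 17193.0 Mb
documentary: 7.822 Mbps × 2820 s × 1.02 = 22499.2 Mb
dashcam clip: 11.552 Mbps × 1800 s × 1.02 = 21209.5 Mb
product demo: 3.202 Mbps × 1740 s × 1.02 = 5682.9 Mb
Total: 66584.6 Mb = 8323.1 MB.
= 8.323 GB.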